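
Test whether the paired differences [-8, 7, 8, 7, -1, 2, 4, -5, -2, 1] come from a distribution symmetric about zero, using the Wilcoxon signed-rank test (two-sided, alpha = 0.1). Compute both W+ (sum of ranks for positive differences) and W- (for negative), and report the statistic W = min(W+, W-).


Step 1: Drop any zero differences (none here) and take |d_i|.
|d| = [8, 7, 8, 7, 1, 2, 4, 5, 2, 1]
Step 2: Midrank |d_i| (ties get averaged ranks).
ranks: |8|->9.5, |7|->7.5, |8|->9.5, |7|->7.5, |1|->1.5, |2|->3.5, |4|->5, |5|->6, |2|->3.5, |1|->1.5
Step 3: Attach original signs; sum ranks with positive sign and with negative sign.
W+ = 7.5 + 9.5 + 7.5 + 3.5 + 5 + 1.5 = 34.5
W- = 9.5 + 1.5 + 6 + 3.5 = 20.5
(Check: W+ + W- = 55 should equal n(n+1)/2 = 55.)
Step 4: Test statistic W = min(W+, W-) = 20.5.
Step 5: Ties in |d|, so use the tie-corrected normal approximation.
        E[W] = n(n+1)/4 = 10*11/4 = 27.5.
        Tie groups: |d|=1 (t=2), |d|=2 (t=2), |d|=7 (t=2), |d|=8 (t=2); sum(t^3 - t) = 24.
        Var[W] = n(n+1)(2n+1)/24 - sum(t^3-t)/48 = 2310/24 - 24/48 = 95.75.
        z = (W - E[W]) / sqrt(Var[W]) = (20.5 - 27.5) / 9.7852 = -0.7154.
        Two-sided p = 2*Phi(z) = 0.474383.
Step 6: alpha = 0.1. fail to reject H0.

W+ = 34.5, W- = 20.5, W = min = 20.5, p = 0.474383, fail to reject H0.


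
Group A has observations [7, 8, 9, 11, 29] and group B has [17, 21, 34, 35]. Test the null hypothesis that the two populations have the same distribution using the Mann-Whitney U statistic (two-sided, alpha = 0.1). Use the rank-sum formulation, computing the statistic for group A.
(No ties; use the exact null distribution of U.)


Step 1: Combine and sort all 9 observations; assign midranks.
sorted (value, group): (7,X), (8,X), (9,X), (11,X), (17,Y), (21,Y), (29,X), (34,Y), (35,Y)
ranks: 7->1, 8->2, 9->3, 11->4, 17->5, 21->6, 29->7, 34->8, 35->9
Step 2: Rank sum for X: R1 = 1 + 2 + 3 + 4 + 7 = 17.
Step 3: U_X = R1 - n1(n1+1)/2 = 17 - 5*6/2 = 17 - 15 = 2.
       U_Y = n1*n2 - U_X = 20 - 2 = 18.
Step 4: No ties, so the exact null distribution of U (based on enumerating the C(9,5) = 126 equally likely rank assignments) gives the two-sided p-value.
Step 5: p-value = 0.063492; compare to alpha = 0.1. reject H0.

U_X = 2, p = 0.063492, reject H0 at alpha = 0.1.


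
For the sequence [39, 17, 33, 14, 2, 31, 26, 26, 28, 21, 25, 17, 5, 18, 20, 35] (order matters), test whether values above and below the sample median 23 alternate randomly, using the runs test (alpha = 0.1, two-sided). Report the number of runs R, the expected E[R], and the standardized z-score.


Step 1: Compute median = 23; label A = above, B = below.
Labels in order: ABABBAAAABABBBBA  (n_A = 8, n_B = 8)
Step 2: Count runs R = 9.
Step 3: Under H0 (random ordering), E[R] = 2*n_A*n_B/(n_A+n_B) + 1 = 2*8*8/16 + 1 = 9.0000.
        Var[R] = 2*n_A*n_B*(2*n_A*n_B - n_A - n_B) / ((n_A+n_B)^2 * (n_A+n_B-1)) = 14336/3840 = 3.7333.
        SD[R] = 1.9322.
Step 4: R = E[R], so z = 0 with no continuity correction.
Step 5: Two-sided p-value via normal approximation = 2*(1 - Phi(|z|)) = 1.000000.
Step 6: alpha = 0.1. fail to reject H0.

R = 9, z = 0.0000, p = 1.000000, fail to reject H0.


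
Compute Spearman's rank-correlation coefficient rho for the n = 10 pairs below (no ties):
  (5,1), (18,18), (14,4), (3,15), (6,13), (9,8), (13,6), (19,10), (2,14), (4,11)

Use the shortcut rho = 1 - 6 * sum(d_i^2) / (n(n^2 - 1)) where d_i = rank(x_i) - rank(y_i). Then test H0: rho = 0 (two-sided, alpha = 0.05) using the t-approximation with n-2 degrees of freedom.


Step 1: Rank x and y separately (midranks; no ties here).
rank(x): 5->4, 18->9, 14->8, 3->2, 6->5, 9->6, 13->7, 19->10, 2->1, 4->3
rank(y): 1->1, 18->10, 4->2, 15->9, 13->7, 8->4, 6->3, 10->5, 14->8, 11->6
Step 2: d_i = R_x(i) - R_y(i); compute d_i^2.
  (4-1)^2=9, (9-10)^2=1, (8-2)^2=36, (2-9)^2=49, (5-7)^2=4, (6-4)^2=4, (7-3)^2=16, (10-5)^2=25, (1-8)^2=49, (3-6)^2=9
sum(d^2) = 202.
Step 3: rho = 1 - 6*202 / (10*(10^2 - 1)) = 1 - 1212/990 = -0.224242.
Step 4: Under H0, t = rho * sqrt((n-2)/(1-rho^2)) = -0.6508 ~ t(8).
Step 5: Two-sided p-value from the t-distribution with 8 df = 0.533401.
Step 6: alpha = 0.05. fail to reject H0.

rho = -0.2242, p = 0.533401, fail to reject H0 at alpha = 0.05.


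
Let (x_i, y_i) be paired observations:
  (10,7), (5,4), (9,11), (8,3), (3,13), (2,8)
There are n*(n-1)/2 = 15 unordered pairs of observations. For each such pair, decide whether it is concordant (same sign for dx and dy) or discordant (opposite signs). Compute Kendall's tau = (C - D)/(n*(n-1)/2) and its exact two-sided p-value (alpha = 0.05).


Step 1: Enumerate the 15 unordered pairs (i,j) with i<j and classify each by sign(x_j-x_i) * sign(y_j-y_i).
  (1,2):dx=-5,dy=-3->C; (1,3):dx=-1,dy=+4->D; (1,4):dx=-2,dy=-4->C; (1,5):dx=-7,dy=+6->D
  (1,6):dx=-8,dy=+1->D; (2,3):dx=+4,dy=+7->C; (2,4):dx=+3,dy=-1->D; (2,5):dx=-2,dy=+9->D
  (2,6):dx=-3,dy=+4->D; (3,4):dx=-1,dy=-8->C; (3,5):dx=-6,dy=+2->D; (3,6):dx=-7,dy=-3->C
  (4,5):dx=-5,dy=+10->D; (4,6):dx=-6,dy=+5->D; (5,6):dx=-1,dy=-5->C
Step 2: C = 6, D = 9, total pairs = 15.
Step 3: tau = (C - D)/(n(n-1)/2) = (6 - 9)/15 = -0.200000.
Step 4: Exact two-sided p-value (enumerate n! = 720 permutations of y under H0): p = 0.719444.
Step 5: alpha = 0.05. fail to reject H0.

tau_b = -0.2000 (C=6, D=9), p = 0.719444, fail to reject H0.


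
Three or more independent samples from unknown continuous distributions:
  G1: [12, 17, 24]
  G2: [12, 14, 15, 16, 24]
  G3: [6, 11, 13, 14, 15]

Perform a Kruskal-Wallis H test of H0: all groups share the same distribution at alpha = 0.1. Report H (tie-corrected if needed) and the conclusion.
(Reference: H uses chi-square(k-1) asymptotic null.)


Step 1: Combine all N = 13 observations and assign midranks.
sorted (value, group, rank): (6,G3,1), (11,G3,2), (12,G1,3.5), (12,G2,3.5), (13,G3,5), (14,G2,6.5), (14,G3,6.5), (15,G2,8.5), (15,G3,8.5), (16,G2,10), (17,G1,11), (24,G1,12.5), (24,G2,12.5)
Step 2: Sum ranks within each group.
R_1 = 27 (n_1 = 3)
R_2 = 41 (n_2 = 5)
R_3 = 23 (n_3 = 5)
Step 3: H = 12/(N(N+1)) * sum(R_i^2/n_i) - 3(N+1)
     = 12/(13*14) * (27^2/3 + 41^2/5 + 23^2/5) - 3*14
     = 0.065934 * 685 - 42
     = 3.164835.
Step 4: Ties present; correction factor C = 1 - 24/(13^3 - 13) = 0.989011. Corrected H = 3.164835 / 0.989011 = 3.200000.
Step 5: Under H0, H ~ chi^2(2); p-value = 0.201897.
Step 6: alpha = 0.1. fail to reject H0.

H = 3.2000, df = 2, p = 0.201897, fail to reject H0.


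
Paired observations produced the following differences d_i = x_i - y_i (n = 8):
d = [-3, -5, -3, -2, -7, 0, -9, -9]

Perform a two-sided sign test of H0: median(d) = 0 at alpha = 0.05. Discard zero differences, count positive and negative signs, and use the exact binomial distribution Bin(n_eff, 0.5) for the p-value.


Step 1: Discard zero differences. Original n = 8; n_eff = number of nonzero differences = 7.
Nonzero differences (with sign): -3, -5, -3, -2, -7, -9, -9
Step 2: Count signs: positive = 0, negative = 7.
Step 3: Under H0: P(positive) = 0.5, so the number of positives S ~ Bin(7, 0.5).
Step 4: Two-sided exact p-value = sum of Bin(7,0.5) probabilities at or below the observed probability = 0.015625.
Step 5: alpha = 0.05. reject H0.

n_eff = 7, pos = 0, neg = 7, p = 0.015625, reject H0.


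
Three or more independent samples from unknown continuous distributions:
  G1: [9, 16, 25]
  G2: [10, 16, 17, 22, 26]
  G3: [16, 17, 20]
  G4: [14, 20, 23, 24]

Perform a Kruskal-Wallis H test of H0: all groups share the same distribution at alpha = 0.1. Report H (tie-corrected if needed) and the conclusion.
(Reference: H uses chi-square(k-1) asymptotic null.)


Step 1: Combine all N = 15 observations and assign midranks.
sorted (value, group, rank): (9,G1,1), (10,G2,2), (14,G4,3), (16,G1,5), (16,G2,5), (16,G3,5), (17,G2,7.5), (17,G3,7.5), (20,G3,9.5), (20,G4,9.5), (22,G2,11), (23,G4,12), (24,G4,13), (25,G1,14), (26,G2,15)
Step 2: Sum ranks within each group.
R_1 = 20 (n_1 = 3)
R_2 = 40.5 (n_2 = 5)
R_3 = 22 (n_3 = 3)
R_4 = 37.5 (n_4 = 4)
Step 3: H = 12/(N(N+1)) * sum(R_i^2/n_i) - 3(N+1)
     = 12/(15*16) * (20^2/3 + 40.5^2/5 + 22^2/3 + 37.5^2/4) - 3*16
     = 0.050000 * 974.279 - 48
     = 0.713958.
Step 4: Ties present; correction factor C = 1 - 36/(15^3 - 15) = 0.989286. Corrected H = 0.713958 / 0.989286 = 0.721691.
Step 5: Under H0, H ~ chi^2(3); p-value = 0.868091.
Step 6: alpha = 0.1. fail to reject H0.

H = 0.7217, df = 3, p = 0.868091, fail to reject H0.


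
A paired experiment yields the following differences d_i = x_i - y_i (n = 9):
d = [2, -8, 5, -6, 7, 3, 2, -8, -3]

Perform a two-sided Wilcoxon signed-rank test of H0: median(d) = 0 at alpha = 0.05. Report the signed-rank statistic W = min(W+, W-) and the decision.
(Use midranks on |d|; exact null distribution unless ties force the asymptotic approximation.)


Step 1: Drop any zero differences (none here) and take |d_i|.
|d| = [2, 8, 5, 6, 7, 3, 2, 8, 3]
Step 2: Midrank |d_i| (ties get averaged ranks).
ranks: |2|->1.5, |8|->8.5, |5|->5, |6|->6, |7|->7, |3|->3.5, |2|->1.5, |8|->8.5, |3|->3.5
Step 3: Attach original signs; sum ranks with positive sign and with negative sign.
W+ = 1.5 + 5 + 7 + 3.5 + 1.5 = 18.5
W- = 8.5 + 6 + 8.5 + 3.5 = 26.5
(Check: W+ + W- = 45 should equal n(n+1)/2 = 45.)
Step 4: Test statistic W = min(W+, W-) = 18.5.
Step 5: Ties in |d|, so use the tie-corrected normal approximation.
        E[W] = n(n+1)/4 = 9*10/4 = 22.5.
        Tie groups: |d|=2 (t=2), |d|=3 (t=2), |d|=8 (t=2); sum(t^3 - t) = 18.
        Var[W] = n(n+1)(2n+1)/24 - sum(t^3-t)/48 = 1710/24 - 18/48 = 70.875.
        z = (W - E[W]) / sqrt(Var[W]) = (18.5 - 22.5) / 8.4187 = -0.4751.
        Two-sided p = 2*Phi(z) = 0.634694.
Step 6: alpha = 0.05. fail to reject H0.

W+ = 18.5, W- = 26.5, W = min = 18.5, p = 0.634694, fail to reject H0.


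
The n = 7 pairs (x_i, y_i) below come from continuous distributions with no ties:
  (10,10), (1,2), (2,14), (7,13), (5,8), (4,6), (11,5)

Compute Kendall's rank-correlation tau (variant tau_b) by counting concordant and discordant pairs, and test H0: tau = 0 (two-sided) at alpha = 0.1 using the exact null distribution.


Step 1: Enumerate the 21 unordered pairs (i,j) with i<j and classify each by sign(x_j-x_i) * sign(y_j-y_i).
  (1,2):dx=-9,dy=-8->C; (1,3):dx=-8,dy=+4->D; (1,4):dx=-3,dy=+3->D; (1,5):dx=-5,dy=-2->C
  (1,6):dx=-6,dy=-4->C; (1,7):dx=+1,dy=-5->D; (2,3):dx=+1,dy=+12->C; (2,4):dx=+6,dy=+11->C
  (2,5):dx=+4,dy=+6->C; (2,6):dx=+3,dy=+4->C; (2,7):dx=+10,dy=+3->C; (3,4):dx=+5,dy=-1->D
  (3,5):dx=+3,dy=-6->D; (3,6):dx=+2,dy=-8->D; (3,7):dx=+9,dy=-9->D; (4,5):dx=-2,dy=-5->C
  (4,6):dx=-3,dy=-7->C; (4,7):dx=+4,dy=-8->D; (5,6):dx=-1,dy=-2->C; (5,7):dx=+6,dy=-3->D
  (6,7):dx=+7,dy=-1->D
Step 2: C = 11, D = 10, total pairs = 21.
Step 3: tau = (C - D)/(n(n-1)/2) = (11 - 10)/21 = 0.047619.
Step 4: Exact two-sided p-value (enumerate n! = 5040 permutations of y under H0): p = 1.000000.
Step 5: alpha = 0.1. fail to reject H0.

tau_b = 0.0476 (C=11, D=10), p = 1.000000, fail to reject H0.


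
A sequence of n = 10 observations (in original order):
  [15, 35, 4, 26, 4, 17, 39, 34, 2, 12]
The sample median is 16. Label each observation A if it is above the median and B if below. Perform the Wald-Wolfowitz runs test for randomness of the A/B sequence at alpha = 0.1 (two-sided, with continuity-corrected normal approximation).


Step 1: Compute median = 16; label A = above, B = below.
Labels in order: BABABAAABB  (n_A = 5, n_B = 5)
Step 2: Count runs R = 7.
Step 3: Under H0 (random ordering), E[R] = 2*n_A*n_B/(n_A+n_B) + 1 = 2*5*5/10 + 1 = 6.0000.
        Var[R] = 2*n_A*n_B*(2*n_A*n_B - n_A - n_B) / ((n_A+n_B)^2 * (n_A+n_B-1)) = 2000/900 = 2.2222.
        SD[R] = 1.4907.
Step 4: Continuity-corrected z = (R - 0.5 - E[R]) / SD[R] = (7 - 0.5 - 6.0000) / 1.4907 = 0.3354.
Step 5: Two-sided p-value via normal approximation = 2*(1 - Phi(|z|)) = 0.737316.
Step 6: alpha = 0.1. fail to reject H0.

R = 7, z = 0.3354, p = 0.737316, fail to reject H0.


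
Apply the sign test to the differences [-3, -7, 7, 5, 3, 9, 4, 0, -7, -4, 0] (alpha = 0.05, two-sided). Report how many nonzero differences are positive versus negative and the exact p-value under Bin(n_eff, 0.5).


Step 1: Discard zero differences. Original n = 11; n_eff = number of nonzero differences = 9.
Nonzero differences (with sign): -3, -7, +7, +5, +3, +9, +4, -7, -4
Step 2: Count signs: positive = 5, negative = 4.
Step 3: Under H0: P(positive) = 0.5, so the number of positives S ~ Bin(9, 0.5).
Step 4: Two-sided exact p-value = sum of Bin(9,0.5) probabilities at or below the observed probability = 1.000000.
Step 5: alpha = 0.05. fail to reject H0.

n_eff = 9, pos = 5, neg = 4, p = 1.000000, fail to reject H0.


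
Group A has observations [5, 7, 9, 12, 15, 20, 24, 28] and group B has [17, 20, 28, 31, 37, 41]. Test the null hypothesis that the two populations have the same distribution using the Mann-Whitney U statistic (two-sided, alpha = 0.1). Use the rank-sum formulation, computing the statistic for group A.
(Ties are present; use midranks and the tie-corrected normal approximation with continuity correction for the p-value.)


Step 1: Combine and sort all 14 observations; assign midranks.
sorted (value, group): (5,X), (7,X), (9,X), (12,X), (15,X), (17,Y), (20,X), (20,Y), (24,X), (28,X), (28,Y), (31,Y), (37,Y), (41,Y)
ranks: 5->1, 7->2, 9->3, 12->4, 15->5, 17->6, 20->7.5, 20->7.5, 24->9, 28->10.5, 28->10.5, 31->12, 37->13, 41->14
Step 2: Rank sum for X: R1 = 1 + 2 + 3 + 4 + 5 + 7.5 + 9 + 10.5 = 42.
Step 3: U_X = R1 - n1(n1+1)/2 = 42 - 8*9/2 = 42 - 36 = 6.
       U_Y = n1*n2 - U_X = 48 - 6 = 42.
Step 4: Ties are present, so use the tie-corrected normal approximation (with continuity correction) for the p-value.
Step 5: p-value = 0.023560; compare to alpha = 0.1. reject H0.

U_X = 6, p = 0.023560, reject H0 at alpha = 0.1.


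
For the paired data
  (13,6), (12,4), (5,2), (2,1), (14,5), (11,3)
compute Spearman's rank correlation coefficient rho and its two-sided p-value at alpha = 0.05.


Step 1: Rank x and y separately (midranks; no ties here).
rank(x): 13->5, 12->4, 5->2, 2->1, 14->6, 11->3
rank(y): 6->6, 4->4, 2->2, 1->1, 5->5, 3->3
Step 2: d_i = R_x(i) - R_y(i); compute d_i^2.
  (5-6)^2=1, (4-4)^2=0, (2-2)^2=0, (1-1)^2=0, (6-5)^2=1, (3-3)^2=0
sum(d^2) = 2.
Step 3: rho = 1 - 6*2 / (6*(6^2 - 1)) = 1 - 12/210 = 0.942857.
Step 4: Under H0, t = rho * sqrt((n-2)/(1-rho^2)) = 5.6595 ~ t(4).
Step 5: Two-sided p-value from the t-distribution with 4 df = 0.004805.
Step 6: alpha = 0.05. reject H0.

rho = 0.9429, p = 0.004805, reject H0 at alpha = 0.05.


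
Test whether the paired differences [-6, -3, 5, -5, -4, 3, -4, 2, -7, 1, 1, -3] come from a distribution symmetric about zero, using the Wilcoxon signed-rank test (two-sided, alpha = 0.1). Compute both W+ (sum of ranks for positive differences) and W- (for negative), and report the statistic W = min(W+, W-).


Step 1: Drop any zero differences (none here) and take |d_i|.
|d| = [6, 3, 5, 5, 4, 3, 4, 2, 7, 1, 1, 3]
Step 2: Midrank |d_i| (ties get averaged ranks).
ranks: |6|->11, |3|->5, |5|->9.5, |5|->9.5, |4|->7.5, |3|->5, |4|->7.5, |2|->3, |7|->12, |1|->1.5, |1|->1.5, |3|->5
Step 3: Attach original signs; sum ranks with positive sign and with negative sign.
W+ = 9.5 + 5 + 3 + 1.5 + 1.5 = 20.5
W- = 11 + 5 + 9.5 + 7.5 + 7.5 + 12 + 5 = 57.5
(Check: W+ + W- = 78 should equal n(n+1)/2 = 78.)
Step 4: Test statistic W = min(W+, W-) = 20.5.
Step 5: Ties in |d|, so use the tie-corrected normal approximation.
        E[W] = n(n+1)/4 = 12*13/4 = 39.
        Tie groups: |d|=1 (t=2), |d|=3 (t=3), |d|=4 (t=2), |d|=5 (t=2); sum(t^3 - t) = 42.
        Var[W] = n(n+1)(2n+1)/24 - sum(t^3-t)/48 = 3900/24 - 42/48 = 161.625.
        z = (W - E[W]) / sqrt(Var[W]) = (20.5 - 39) / 12.7132 = -1.4552.
        Two-sided p = 2*Phi(z) = 0.145619.
Step 6: alpha = 0.1. fail to reject H0.

W+ = 20.5, W- = 57.5, W = min = 20.5, p = 0.145619, fail to reject H0.


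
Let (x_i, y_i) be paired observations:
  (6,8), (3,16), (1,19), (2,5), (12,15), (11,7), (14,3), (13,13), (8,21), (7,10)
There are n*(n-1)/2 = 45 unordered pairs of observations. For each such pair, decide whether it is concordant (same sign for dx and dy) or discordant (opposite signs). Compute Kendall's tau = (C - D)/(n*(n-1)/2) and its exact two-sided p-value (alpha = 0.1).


Step 1: Enumerate the 45 unordered pairs (i,j) with i<j and classify each by sign(x_j-x_i) * sign(y_j-y_i).
  (1,2):dx=-3,dy=+8->D; (1,3):dx=-5,dy=+11->D; (1,4):dx=-4,dy=-3->C; (1,5):dx=+6,dy=+7->C
  (1,6):dx=+5,dy=-1->D; (1,7):dx=+8,dy=-5->D; (1,8):dx=+7,dy=+5->C; (1,9):dx=+2,dy=+13->C
  (1,10):dx=+1,dy=+2->C; (2,3):dx=-2,dy=+3->D; (2,4):dx=-1,dy=-11->C; (2,5):dx=+9,dy=-1->D
  (2,6):dx=+8,dy=-9->D; (2,7):dx=+11,dy=-13->D; (2,8):dx=+10,dy=-3->D; (2,9):dx=+5,dy=+5->C
  (2,10):dx=+4,dy=-6->D; (3,4):dx=+1,dy=-14->D; (3,5):dx=+11,dy=-4->D; (3,6):dx=+10,dy=-12->D
  (3,7):dx=+13,dy=-16->D; (3,8):dx=+12,dy=-6->D; (3,9):dx=+7,dy=+2->C; (3,10):dx=+6,dy=-9->D
  (4,5):dx=+10,dy=+10->C; (4,6):dx=+9,dy=+2->C; (4,7):dx=+12,dy=-2->D; (4,8):dx=+11,dy=+8->C
  (4,9):dx=+6,dy=+16->C; (4,10):dx=+5,dy=+5->C; (5,6):dx=-1,dy=-8->C; (5,7):dx=+2,dy=-12->D
  (5,8):dx=+1,dy=-2->D; (5,9):dx=-4,dy=+6->D; (5,10):dx=-5,dy=-5->C; (6,7):dx=+3,dy=-4->D
  (6,8):dx=+2,dy=+6->C; (6,9):dx=-3,dy=+14->D; (6,10):dx=-4,dy=+3->D; (7,8):dx=-1,dy=+10->D
  (7,9):dx=-6,dy=+18->D; (7,10):dx=-7,dy=+7->D; (8,9):dx=-5,dy=+8->D; (8,10):dx=-6,dy=-3->C
  (9,10):dx=-1,dy=-11->C
Step 2: C = 18, D = 27, total pairs = 45.
Step 3: tau = (C - D)/(n(n-1)/2) = (18 - 27)/45 = -0.200000.
Step 4: Exact two-sided p-value (enumerate n! = 3628800 permutations of y under H0): p = 0.484313.
Step 5: alpha = 0.1. fail to reject H0.

tau_b = -0.2000 (C=18, D=27), p = 0.484313, fail to reject H0.


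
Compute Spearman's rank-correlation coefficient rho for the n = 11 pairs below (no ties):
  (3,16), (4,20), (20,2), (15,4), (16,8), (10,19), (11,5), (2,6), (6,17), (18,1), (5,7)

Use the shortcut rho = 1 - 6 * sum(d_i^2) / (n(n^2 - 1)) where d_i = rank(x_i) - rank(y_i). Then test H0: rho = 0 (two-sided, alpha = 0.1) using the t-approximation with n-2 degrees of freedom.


Step 1: Rank x and y separately (midranks; no ties here).
rank(x): 3->2, 4->3, 20->11, 15->8, 16->9, 10->6, 11->7, 2->1, 6->5, 18->10, 5->4
rank(y): 16->8, 20->11, 2->2, 4->3, 8->7, 19->10, 5->4, 6->5, 17->9, 1->1, 7->6
Step 2: d_i = R_x(i) - R_y(i); compute d_i^2.
  (2-8)^2=36, (3-11)^2=64, (11-2)^2=81, (8-3)^2=25, (9-7)^2=4, (6-10)^2=16, (7-4)^2=9, (1-5)^2=16, (5-9)^2=16, (10-1)^2=81, (4-6)^2=4
sum(d^2) = 352.
Step 3: rho = 1 - 6*352 / (11*(11^2 - 1)) = 1 - 2112/1320 = -0.600000.
Step 4: Under H0, t = rho * sqrt((n-2)/(1-rho^2)) = -2.2500 ~ t(9).
Step 5: Two-sided p-value from the t-distribution with 9 df = 0.051003.
Step 6: alpha = 0.1. reject H0.

rho = -0.6000, p = 0.051003, reject H0 at alpha = 0.1.


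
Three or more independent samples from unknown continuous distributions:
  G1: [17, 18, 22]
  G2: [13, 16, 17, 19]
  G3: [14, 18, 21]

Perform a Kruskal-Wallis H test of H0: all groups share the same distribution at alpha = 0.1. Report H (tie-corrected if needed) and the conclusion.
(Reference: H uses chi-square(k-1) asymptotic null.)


Step 1: Combine all N = 10 observations and assign midranks.
sorted (value, group, rank): (13,G2,1), (14,G3,2), (16,G2,3), (17,G1,4.5), (17,G2,4.5), (18,G1,6.5), (18,G3,6.5), (19,G2,8), (21,G3,9), (22,G1,10)
Step 2: Sum ranks within each group.
R_1 = 21 (n_1 = 3)
R_2 = 16.5 (n_2 = 4)
R_3 = 17.5 (n_3 = 3)
Step 3: H = 12/(N(N+1)) * sum(R_i^2/n_i) - 3(N+1)
     = 12/(10*11) * (21^2/3 + 16.5^2/4 + 17.5^2/3) - 3*11
     = 0.109091 * 317.146 - 33
     = 1.597727.
Step 4: Ties present; correction factor C = 1 - 12/(10^3 - 10) = 0.987879. Corrected H = 1.597727 / 0.987879 = 1.617331.
Step 5: Under H0, H ~ chi^2(2); p-value = 0.445452.
Step 6: alpha = 0.1. fail to reject H0.

H = 1.6173, df = 2, p = 0.445452, fail to reject H0.


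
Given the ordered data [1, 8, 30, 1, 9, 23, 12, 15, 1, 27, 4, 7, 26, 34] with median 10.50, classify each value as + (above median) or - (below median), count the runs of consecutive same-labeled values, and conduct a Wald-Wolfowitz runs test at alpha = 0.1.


Step 1: Compute median = 10.50; label A = above, B = below.
Labels in order: BBABBAAABABBAA  (n_A = 7, n_B = 7)
Step 2: Count runs R = 8.
Step 3: Under H0 (random ordering), E[R] = 2*n_A*n_B/(n_A+n_B) + 1 = 2*7*7/14 + 1 = 8.0000.
        Var[R] = 2*n_A*n_B*(2*n_A*n_B - n_A - n_B) / ((n_A+n_B)^2 * (n_A+n_B-1)) = 8232/2548 = 3.2308.
        SD[R] = 1.7974.
Step 4: R = E[R], so z = 0 with no continuity correction.
Step 5: Two-sided p-value via normal approximation = 2*(1 - Phi(|z|)) = 1.000000.
Step 6: alpha = 0.1. fail to reject H0.

R = 8, z = 0.0000, p = 1.000000, fail to reject H0.


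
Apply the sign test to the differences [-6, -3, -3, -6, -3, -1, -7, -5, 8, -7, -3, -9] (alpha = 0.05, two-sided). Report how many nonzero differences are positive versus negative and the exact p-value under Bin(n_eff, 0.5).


Step 1: Discard zero differences. Original n = 12; n_eff = number of nonzero differences = 12.
Nonzero differences (with sign): -6, -3, -3, -6, -3, -1, -7, -5, +8, -7, -3, -9
Step 2: Count signs: positive = 1, negative = 11.
Step 3: Under H0: P(positive) = 0.5, so the number of positives S ~ Bin(12, 0.5).
Step 4: Two-sided exact p-value = sum of Bin(12,0.5) probabilities at or below the observed probability = 0.006348.
Step 5: alpha = 0.05. reject H0.

n_eff = 12, pos = 1, neg = 11, p = 0.006348, reject H0.


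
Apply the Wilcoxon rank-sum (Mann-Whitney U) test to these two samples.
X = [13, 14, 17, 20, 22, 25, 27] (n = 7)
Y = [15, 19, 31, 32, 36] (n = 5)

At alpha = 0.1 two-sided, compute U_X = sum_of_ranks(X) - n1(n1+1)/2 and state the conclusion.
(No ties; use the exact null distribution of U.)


Step 1: Combine and sort all 12 observations; assign midranks.
sorted (value, group): (13,X), (14,X), (15,Y), (17,X), (19,Y), (20,X), (22,X), (25,X), (27,X), (31,Y), (32,Y), (36,Y)
ranks: 13->1, 14->2, 15->3, 17->4, 19->5, 20->6, 22->7, 25->8, 27->9, 31->10, 32->11, 36->12
Step 2: Rank sum for X: R1 = 1 + 2 + 4 + 6 + 7 + 8 + 9 = 37.
Step 3: U_X = R1 - n1(n1+1)/2 = 37 - 7*8/2 = 37 - 28 = 9.
       U_Y = n1*n2 - U_X = 35 - 9 = 26.
Step 4: No ties, so the exact null distribution of U (based on enumerating the C(12,7) = 792 equally likely rank assignments) gives the two-sided p-value.
Step 5: p-value = 0.202020; compare to alpha = 0.1. fail to reject H0.

U_X = 9, p = 0.202020, fail to reject H0 at alpha = 0.1.


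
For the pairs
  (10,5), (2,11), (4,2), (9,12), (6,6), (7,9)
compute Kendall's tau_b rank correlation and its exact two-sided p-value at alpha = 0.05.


Step 1: Enumerate the 15 unordered pairs (i,j) with i<j and classify each by sign(x_j-x_i) * sign(y_j-y_i).
  (1,2):dx=-8,dy=+6->D; (1,3):dx=-6,dy=-3->C; (1,4):dx=-1,dy=+7->D; (1,5):dx=-4,dy=+1->D
  (1,6):dx=-3,dy=+4->D; (2,3):dx=+2,dy=-9->D; (2,4):dx=+7,dy=+1->C; (2,5):dx=+4,dy=-5->D
  (2,6):dx=+5,dy=-2->D; (3,4):dx=+5,dy=+10->C; (3,5):dx=+2,dy=+4->C; (3,6):dx=+3,dy=+7->C
  (4,5):dx=-3,dy=-6->C; (4,6):dx=-2,dy=-3->C; (5,6):dx=+1,dy=+3->C
Step 2: C = 8, D = 7, total pairs = 15.
Step 3: tau = (C - D)/(n(n-1)/2) = (8 - 7)/15 = 0.066667.
Step 4: Exact two-sided p-value (enumerate n! = 720 permutations of y under H0): p = 1.000000.
Step 5: alpha = 0.05. fail to reject H0.

tau_b = 0.0667 (C=8, D=7), p = 1.000000, fail to reject H0.


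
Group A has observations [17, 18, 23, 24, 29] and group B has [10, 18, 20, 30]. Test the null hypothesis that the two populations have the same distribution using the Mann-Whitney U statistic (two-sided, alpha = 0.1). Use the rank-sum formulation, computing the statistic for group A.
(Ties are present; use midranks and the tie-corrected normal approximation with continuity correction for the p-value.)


Step 1: Combine and sort all 9 observations; assign midranks.
sorted (value, group): (10,Y), (17,X), (18,X), (18,Y), (20,Y), (23,X), (24,X), (29,X), (30,Y)
ranks: 10->1, 17->2, 18->3.5, 18->3.5, 20->5, 23->6, 24->7, 29->8, 30->9
Step 2: Rank sum for X: R1 = 2 + 3.5 + 6 + 7 + 8 = 26.5.
Step 3: U_X = R1 - n1(n1+1)/2 = 26.5 - 5*6/2 = 26.5 - 15 = 11.5.
       U_Y = n1*n2 - U_X = 20 - 11.5 = 8.5.
Step 4: Ties are present, so use the tie-corrected normal approximation (with continuity correction) for the p-value.
Step 5: p-value = 0.805701; compare to alpha = 0.1. fail to reject H0.

U_X = 11.5, p = 0.805701, fail to reject H0 at alpha = 0.1.


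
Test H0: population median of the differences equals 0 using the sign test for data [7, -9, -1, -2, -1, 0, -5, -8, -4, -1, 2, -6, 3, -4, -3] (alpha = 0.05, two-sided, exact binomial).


Step 1: Discard zero differences. Original n = 15; n_eff = number of nonzero differences = 14.
Nonzero differences (with sign): +7, -9, -1, -2, -1, -5, -8, -4, -1, +2, -6, +3, -4, -3
Step 2: Count signs: positive = 3, negative = 11.
Step 3: Under H0: P(positive) = 0.5, so the number of positives S ~ Bin(14, 0.5).
Step 4: Two-sided exact p-value = sum of Bin(14,0.5) probabilities at or below the observed probability = 0.057373.
Step 5: alpha = 0.05. fail to reject H0.

n_eff = 14, pos = 3, neg = 11, p = 0.057373, fail to reject H0.


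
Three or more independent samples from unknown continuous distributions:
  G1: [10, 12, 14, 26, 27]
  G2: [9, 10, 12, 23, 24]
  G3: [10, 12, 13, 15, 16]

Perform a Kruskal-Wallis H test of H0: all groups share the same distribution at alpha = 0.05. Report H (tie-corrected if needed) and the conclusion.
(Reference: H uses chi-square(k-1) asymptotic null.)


Step 1: Combine all N = 15 observations and assign midranks.
sorted (value, group, rank): (9,G2,1), (10,G1,3), (10,G2,3), (10,G3,3), (12,G1,6), (12,G2,6), (12,G3,6), (13,G3,8), (14,G1,9), (15,G3,10), (16,G3,11), (23,G2,12), (24,G2,13), (26,G1,14), (27,G1,15)
Step 2: Sum ranks within each group.
R_1 = 47 (n_1 = 5)
R_2 = 35 (n_2 = 5)
R_3 = 38 (n_3 = 5)
Step 3: H = 12/(N(N+1)) * sum(R_i^2/n_i) - 3(N+1)
     = 12/(15*16) * (47^2/5 + 35^2/5 + 38^2/5) - 3*16
     = 0.050000 * 975.6 - 48
     = 0.780000.
Step 4: Ties present; correction factor C = 1 - 48/(15^3 - 15) = 0.985714. Corrected H = 0.780000 / 0.985714 = 0.791304.
Step 5: Under H0, H ~ chi^2(2); p-value = 0.673241.
Step 6: alpha = 0.05. fail to reject H0.

H = 0.7913, df = 2, p = 0.673241, fail to reject H0.


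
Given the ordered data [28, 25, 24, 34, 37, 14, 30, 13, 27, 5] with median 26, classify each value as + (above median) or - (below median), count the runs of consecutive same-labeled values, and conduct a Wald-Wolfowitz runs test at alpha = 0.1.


Step 1: Compute median = 26; label A = above, B = below.
Labels in order: ABBAABABAB  (n_A = 5, n_B = 5)
Step 2: Count runs R = 8.
Step 3: Under H0 (random ordering), E[R] = 2*n_A*n_B/(n_A+n_B) + 1 = 2*5*5/10 + 1 = 6.0000.
        Var[R] = 2*n_A*n_B*(2*n_A*n_B - n_A - n_B) / ((n_A+n_B)^2 * (n_A+n_B-1)) = 2000/900 = 2.2222.
        SD[R] = 1.4907.
Step 4: Continuity-corrected z = (R - 0.5 - E[R]) / SD[R] = (8 - 0.5 - 6.0000) / 1.4907 = 1.0062.
Step 5: Two-sided p-value via normal approximation = 2*(1 - Phi(|z|)) = 0.314305.
Step 6: alpha = 0.1. fail to reject H0.

R = 8, z = 1.0062, p = 0.314305, fail to reject H0.


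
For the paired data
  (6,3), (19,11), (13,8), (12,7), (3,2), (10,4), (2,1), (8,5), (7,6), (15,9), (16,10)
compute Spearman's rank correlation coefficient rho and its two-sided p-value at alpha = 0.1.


Step 1: Rank x and y separately (midranks; no ties here).
rank(x): 6->3, 19->11, 13->8, 12->7, 3->2, 10->6, 2->1, 8->5, 7->4, 15->9, 16->10
rank(y): 3->3, 11->11, 8->8, 7->7, 2->2, 4->4, 1->1, 5->5, 6->6, 9->9, 10->10
Step 2: d_i = R_x(i) - R_y(i); compute d_i^2.
  (3-3)^2=0, (11-11)^2=0, (8-8)^2=0, (7-7)^2=0, (2-2)^2=0, (6-4)^2=4, (1-1)^2=0, (5-5)^2=0, (4-6)^2=4, (9-9)^2=0, (10-10)^2=0
sum(d^2) = 8.
Step 3: rho = 1 - 6*8 / (11*(11^2 - 1)) = 1 - 48/1320 = 0.963636.
Step 4: Under H0, t = rho * sqrt((n-2)/(1-rho^2)) = 10.8186 ~ t(9).
Step 5: Two-sided p-value from the t-distribution with 9 df = 0.000002.
Step 6: alpha = 0.1. reject H0.

rho = 0.9636, p = 0.000002, reject H0 at alpha = 0.1.


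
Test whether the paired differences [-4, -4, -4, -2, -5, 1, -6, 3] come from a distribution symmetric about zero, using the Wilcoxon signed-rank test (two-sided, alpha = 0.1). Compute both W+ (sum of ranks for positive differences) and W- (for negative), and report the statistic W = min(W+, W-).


Step 1: Drop any zero differences (none here) and take |d_i|.
|d| = [4, 4, 4, 2, 5, 1, 6, 3]
Step 2: Midrank |d_i| (ties get averaged ranks).
ranks: |4|->5, |4|->5, |4|->5, |2|->2, |5|->7, |1|->1, |6|->8, |3|->3
Step 3: Attach original signs; sum ranks with positive sign and with negative sign.
W+ = 1 + 3 = 4
W- = 5 + 5 + 5 + 2 + 7 + 8 = 32
(Check: W+ + W- = 36 should equal n(n+1)/2 = 36.)
Step 4: Test statistic W = min(W+, W-) = 4.
Step 5: Ties in |d|, so use the tie-corrected normal approximation.
        E[W] = n(n+1)/4 = 8*9/4 = 18.
        Tie groups: |d|=4 (t=3); sum(t^3 - t) = 24.
        Var[W] = n(n+1)(2n+1)/24 - sum(t^3-t)/48 = 1224/24 - 24/48 = 50.5.
        z = (W - E[W]) / sqrt(Var[W]) = (4 - 18) / 7.1063 = -1.9701.
        Two-sided p = 2*Phi(z) = 0.048830.
Step 6: alpha = 0.1. reject H0.

W+ = 4, W- = 32, W = min = 4, p = 0.048830, reject H0.


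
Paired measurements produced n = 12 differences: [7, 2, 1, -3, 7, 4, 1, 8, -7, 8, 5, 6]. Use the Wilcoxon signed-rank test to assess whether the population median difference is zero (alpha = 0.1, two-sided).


Step 1: Drop any zero differences (none here) and take |d_i|.
|d| = [7, 2, 1, 3, 7, 4, 1, 8, 7, 8, 5, 6]
Step 2: Midrank |d_i| (ties get averaged ranks).
ranks: |7|->9, |2|->3, |1|->1.5, |3|->4, |7|->9, |4|->5, |1|->1.5, |8|->11.5, |7|->9, |8|->11.5, |5|->6, |6|->7
Step 3: Attach original signs; sum ranks with positive sign and with negative sign.
W+ = 9 + 3 + 1.5 + 9 + 5 + 1.5 + 11.5 + 11.5 + 6 + 7 = 65
W- = 4 + 9 = 13
(Check: W+ + W- = 78 should equal n(n+1)/2 = 78.)
Step 4: Test statistic W = min(W+, W-) = 13.
Step 5: Ties in |d|, so use the tie-corrected normal approximation.
        E[W] = n(n+1)/4 = 12*13/4 = 39.
        Tie groups: |d|=1 (t=2), |d|=7 (t=3), |d|=8 (t=2); sum(t^3 - t) = 36.
        Var[W] = n(n+1)(2n+1)/24 - sum(t^3-t)/48 = 3900/24 - 36/48 = 161.75.
        z = (W - E[W]) / sqrt(Var[W]) = (13 - 39) / 12.7181 = -2.0443.
        Two-sided p = 2*Phi(z) = 0.040921.
Step 6: alpha = 0.1. reject H0.

W+ = 65, W- = 13, W = min = 13, p = 0.040921, reject H0.


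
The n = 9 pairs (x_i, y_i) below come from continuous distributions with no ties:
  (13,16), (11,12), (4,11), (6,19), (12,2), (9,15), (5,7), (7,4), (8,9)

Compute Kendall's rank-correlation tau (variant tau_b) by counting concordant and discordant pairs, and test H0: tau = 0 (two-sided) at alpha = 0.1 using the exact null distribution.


Step 1: Enumerate the 36 unordered pairs (i,j) with i<j and classify each by sign(x_j-x_i) * sign(y_j-y_i).
  (1,2):dx=-2,dy=-4->C; (1,3):dx=-9,dy=-5->C; (1,4):dx=-7,dy=+3->D; (1,5):dx=-1,dy=-14->C
  (1,6):dx=-4,dy=-1->C; (1,7):dx=-8,dy=-9->C; (1,8):dx=-6,dy=-12->C; (1,9):dx=-5,dy=-7->C
  (2,3):dx=-7,dy=-1->C; (2,4):dx=-5,dy=+7->D; (2,5):dx=+1,dy=-10->D; (2,6):dx=-2,dy=+3->D
  (2,7):dx=-6,dy=-5->C; (2,8):dx=-4,dy=-8->C; (2,9):dx=-3,dy=-3->C; (3,4):dx=+2,dy=+8->C
  (3,5):dx=+8,dy=-9->D; (3,6):dx=+5,dy=+4->C; (3,7):dx=+1,dy=-4->D; (3,8):dx=+3,dy=-7->D
  (3,9):dx=+4,dy=-2->D; (4,5):dx=+6,dy=-17->D; (4,6):dx=+3,dy=-4->D; (4,7):dx=-1,dy=-12->C
  (4,8):dx=+1,dy=-15->D; (4,9):dx=+2,dy=-10->D; (5,6):dx=-3,dy=+13->D; (5,7):dx=-7,dy=+5->D
  (5,8):dx=-5,dy=+2->D; (5,9):dx=-4,dy=+7->D; (6,7):dx=-4,dy=-8->C; (6,8):dx=-2,dy=-11->C
  (6,9):dx=-1,dy=-6->C; (7,8):dx=+2,dy=-3->D; (7,9):dx=+3,dy=+2->C; (8,9):dx=+1,dy=+5->C
Step 2: C = 19, D = 17, total pairs = 36.
Step 3: tau = (C - D)/(n(n-1)/2) = (19 - 17)/36 = 0.055556.
Step 4: Exact two-sided p-value (enumerate n! = 362880 permutations of y under H0): p = 0.919455.
Step 5: alpha = 0.1. fail to reject H0.

tau_b = 0.0556 (C=19, D=17), p = 0.919455, fail to reject H0.


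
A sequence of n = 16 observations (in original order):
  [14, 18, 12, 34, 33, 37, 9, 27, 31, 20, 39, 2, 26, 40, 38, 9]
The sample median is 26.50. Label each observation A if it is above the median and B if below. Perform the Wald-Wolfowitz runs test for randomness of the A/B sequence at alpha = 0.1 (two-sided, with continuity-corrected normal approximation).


Step 1: Compute median = 26.50; label A = above, B = below.
Labels in order: BBBAAABAABABBAAB  (n_A = 8, n_B = 8)
Step 2: Count runs R = 9.
Step 3: Under H0 (random ordering), E[R] = 2*n_A*n_B/(n_A+n_B) + 1 = 2*8*8/16 + 1 = 9.0000.
        Var[R] = 2*n_A*n_B*(2*n_A*n_B - n_A - n_B) / ((n_A+n_B)^2 * (n_A+n_B-1)) = 14336/3840 = 3.7333.
        SD[R] = 1.9322.
Step 4: R = E[R], so z = 0 with no continuity correction.
Step 5: Two-sided p-value via normal approximation = 2*(1 - Phi(|z|)) = 1.000000.
Step 6: alpha = 0.1. fail to reject H0.

R = 9, z = 0.0000, p = 1.000000, fail to reject H0.


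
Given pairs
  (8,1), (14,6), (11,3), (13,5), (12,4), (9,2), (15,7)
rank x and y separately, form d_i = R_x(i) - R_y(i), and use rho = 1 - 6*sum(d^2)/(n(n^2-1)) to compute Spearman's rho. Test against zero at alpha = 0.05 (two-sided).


Step 1: Rank x and y separately (midranks; no ties here).
rank(x): 8->1, 14->6, 11->3, 13->5, 12->4, 9->2, 15->7
rank(y): 1->1, 6->6, 3->3, 5->5, 4->4, 2->2, 7->7
Step 2: d_i = R_x(i) - R_y(i); compute d_i^2.
  (1-1)^2=0, (6-6)^2=0, (3-3)^2=0, (5-5)^2=0, (4-4)^2=0, (2-2)^2=0, (7-7)^2=0
sum(d^2) = 0.
Step 3: rho = 1 - 6*0 / (7*(7^2 - 1)) = 1 - 0/336 = 1.000000.
Step 5: Two-sided p-value from the t-distribution with 5 df = 0.000000.
Step 6: alpha = 0.05. reject H0.

rho = 1.0000, p = 0.000000, reject H0 at alpha = 0.05.


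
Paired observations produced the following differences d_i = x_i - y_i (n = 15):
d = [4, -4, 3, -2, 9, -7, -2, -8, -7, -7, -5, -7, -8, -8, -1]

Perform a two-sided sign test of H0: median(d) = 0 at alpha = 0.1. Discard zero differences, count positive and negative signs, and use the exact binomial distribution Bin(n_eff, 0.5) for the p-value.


Step 1: Discard zero differences. Original n = 15; n_eff = number of nonzero differences = 15.
Nonzero differences (with sign): +4, -4, +3, -2, +9, -7, -2, -8, -7, -7, -5, -7, -8, -8, -1
Step 2: Count signs: positive = 3, negative = 12.
Step 3: Under H0: P(positive) = 0.5, so the number of positives S ~ Bin(15, 0.5).
Step 4: Two-sided exact p-value = sum of Bin(15,0.5) probabilities at or below the observed probability = 0.035156.
Step 5: alpha = 0.1. reject H0.

n_eff = 15, pos = 3, neg = 12, p = 0.035156, reject H0.


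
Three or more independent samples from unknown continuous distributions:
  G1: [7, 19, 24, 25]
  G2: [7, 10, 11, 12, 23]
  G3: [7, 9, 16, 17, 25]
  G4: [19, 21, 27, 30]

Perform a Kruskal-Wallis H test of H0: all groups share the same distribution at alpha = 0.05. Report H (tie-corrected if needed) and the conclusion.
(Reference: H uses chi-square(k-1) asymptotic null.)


Step 1: Combine all N = 18 observations and assign midranks.
sorted (value, group, rank): (7,G1,2), (7,G2,2), (7,G3,2), (9,G3,4), (10,G2,5), (11,G2,6), (12,G2,7), (16,G3,8), (17,G3,9), (19,G1,10.5), (19,G4,10.5), (21,G4,12), (23,G2,13), (24,G1,14), (25,G1,15.5), (25,G3,15.5), (27,G4,17), (30,G4,18)
Step 2: Sum ranks within each group.
R_1 = 42 (n_1 = 4)
R_2 = 33 (n_2 = 5)
R_3 = 38.5 (n_3 = 5)
R_4 = 57.5 (n_4 = 4)
Step 3: H = 12/(N(N+1)) * sum(R_i^2/n_i) - 3(N+1)
     = 12/(18*19) * (42^2/4 + 33^2/5 + 38.5^2/5 + 57.5^2/4) - 3*19
     = 0.035088 * 1781.81 - 57
     = 5.519737.
Step 4: Ties present; correction factor C = 1 - 36/(18^3 - 18) = 0.993808. Corrected H = 5.519737 / 0.993808 = 5.554128.
Step 5: Under H0, H ~ chi^2(3); p-value = 0.135437.
Step 6: alpha = 0.05. fail to reject H0.

H = 5.5541, df = 3, p = 0.135437, fail to reject H0.


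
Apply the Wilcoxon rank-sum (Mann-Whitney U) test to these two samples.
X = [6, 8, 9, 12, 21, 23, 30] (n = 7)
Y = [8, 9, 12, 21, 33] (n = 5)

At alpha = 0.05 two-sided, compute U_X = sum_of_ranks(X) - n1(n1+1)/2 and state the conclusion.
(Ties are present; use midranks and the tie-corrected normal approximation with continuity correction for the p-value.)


Step 1: Combine and sort all 12 observations; assign midranks.
sorted (value, group): (6,X), (8,X), (8,Y), (9,X), (9,Y), (12,X), (12,Y), (21,X), (21,Y), (23,X), (30,X), (33,Y)
ranks: 6->1, 8->2.5, 8->2.5, 9->4.5, 9->4.5, 12->6.5, 12->6.5, 21->8.5, 21->8.5, 23->10, 30->11, 33->12
Step 2: Rank sum for X: R1 = 1 + 2.5 + 4.5 + 6.5 + 8.5 + 10 + 11 = 44.
Step 3: U_X = R1 - n1(n1+1)/2 = 44 - 7*8/2 = 44 - 28 = 16.
       U_Y = n1*n2 - U_X = 35 - 16 = 19.
Step 4: Ties are present, so use the tie-corrected normal approximation (with continuity correction) for the p-value.
Step 5: p-value = 0.870088; compare to alpha = 0.05. fail to reject H0.

U_X = 16, p = 0.870088, fail to reject H0 at alpha = 0.05.


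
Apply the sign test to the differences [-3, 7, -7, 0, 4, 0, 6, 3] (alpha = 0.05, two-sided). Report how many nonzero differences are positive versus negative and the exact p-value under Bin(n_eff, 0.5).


Step 1: Discard zero differences. Original n = 8; n_eff = number of nonzero differences = 6.
Nonzero differences (with sign): -3, +7, -7, +4, +6, +3
Step 2: Count signs: positive = 4, negative = 2.
Step 3: Under H0: P(positive) = 0.5, so the number of positives S ~ Bin(6, 0.5).
Step 4: Two-sided exact p-value = sum of Bin(6,0.5) probabilities at or below the observed probability = 0.687500.
Step 5: alpha = 0.05. fail to reject H0.

n_eff = 6, pos = 4, neg = 2, p = 0.687500, fail to reject H0.


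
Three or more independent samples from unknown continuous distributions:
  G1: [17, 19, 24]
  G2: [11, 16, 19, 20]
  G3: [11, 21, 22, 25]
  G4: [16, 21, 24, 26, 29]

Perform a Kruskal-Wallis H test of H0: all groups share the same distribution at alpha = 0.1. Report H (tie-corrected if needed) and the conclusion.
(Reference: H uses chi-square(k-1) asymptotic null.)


Step 1: Combine all N = 16 observations and assign midranks.
sorted (value, group, rank): (11,G2,1.5), (11,G3,1.5), (16,G2,3.5), (16,G4,3.5), (17,G1,5), (19,G1,6.5), (19,G2,6.5), (20,G2,8), (21,G3,9.5), (21,G4,9.5), (22,G3,11), (24,G1,12.5), (24,G4,12.5), (25,G3,14), (26,G4,15), (29,G4,16)
Step 2: Sum ranks within each group.
R_1 = 24 (n_1 = 3)
R_2 = 19.5 (n_2 = 4)
R_3 = 36 (n_3 = 4)
R_4 = 56.5 (n_4 = 5)
Step 3: H = 12/(N(N+1)) * sum(R_i^2/n_i) - 3(N+1)
     = 12/(16*17) * (24^2/3 + 19.5^2/4 + 36^2/4 + 56.5^2/5) - 3*17
     = 0.044118 * 1249.51 - 51
     = 4.125551.
Step 4: Ties present; correction factor C = 1 - 30/(16^3 - 16) = 0.992647. Corrected H = 4.125551 / 0.992647 = 4.156111.
Step 5: Under H0, H ~ chi^2(3); p-value = 0.245093.
Step 6: alpha = 0.1. fail to reject H0.

H = 4.1561, df = 3, p = 0.245093, fail to reject H0.


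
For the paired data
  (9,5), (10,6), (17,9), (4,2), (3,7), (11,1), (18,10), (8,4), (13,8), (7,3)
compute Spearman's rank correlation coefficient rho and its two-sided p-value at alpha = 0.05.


Step 1: Rank x and y separately (midranks; no ties here).
rank(x): 9->5, 10->6, 17->9, 4->2, 3->1, 11->7, 18->10, 8->4, 13->8, 7->3
rank(y): 5->5, 6->6, 9->9, 2->2, 7->7, 1->1, 10->10, 4->4, 8->8, 3->3
Step 2: d_i = R_x(i) - R_y(i); compute d_i^2.
  (5-5)^2=0, (6-6)^2=0, (9-9)^2=0, (2-2)^2=0, (1-7)^2=36, (7-1)^2=36, (10-10)^2=0, (4-4)^2=0, (8-8)^2=0, (3-3)^2=0
sum(d^2) = 72.
Step 3: rho = 1 - 6*72 / (10*(10^2 - 1)) = 1 - 432/990 = 0.563636.
Step 4: Under H0, t = rho * sqrt((n-2)/(1-rho^2)) = 1.9300 ~ t(8).
Step 5: Two-sided p-value from the t-distribution with 8 df = 0.089724.
Step 6: alpha = 0.05. fail to reject H0.

rho = 0.5636, p = 0.089724, fail to reject H0 at alpha = 0.05.


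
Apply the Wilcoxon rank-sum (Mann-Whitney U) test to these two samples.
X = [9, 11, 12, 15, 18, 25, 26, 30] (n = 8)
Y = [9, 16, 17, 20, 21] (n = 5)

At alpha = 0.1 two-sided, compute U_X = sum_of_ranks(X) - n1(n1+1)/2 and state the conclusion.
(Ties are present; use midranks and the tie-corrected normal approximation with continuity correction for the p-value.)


Step 1: Combine and sort all 13 observations; assign midranks.
sorted (value, group): (9,X), (9,Y), (11,X), (12,X), (15,X), (16,Y), (17,Y), (18,X), (20,Y), (21,Y), (25,X), (26,X), (30,X)
ranks: 9->1.5, 9->1.5, 11->3, 12->4, 15->5, 16->6, 17->7, 18->8, 20->9, 21->10, 25->11, 26->12, 30->13
Step 2: Rank sum for X: R1 = 1.5 + 3 + 4 + 5 + 8 + 11 + 12 + 13 = 57.5.
Step 3: U_X = R1 - n1(n1+1)/2 = 57.5 - 8*9/2 = 57.5 - 36 = 21.5.
       U_Y = n1*n2 - U_X = 40 - 21.5 = 18.5.
Step 4: Ties are present, so use the tie-corrected normal approximation (with continuity correction) for the p-value.
Step 5: p-value = 0.883458; compare to alpha = 0.1. fail to reject H0.

U_X = 21.5, p = 0.883458, fail to reject H0 at alpha = 0.1.
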